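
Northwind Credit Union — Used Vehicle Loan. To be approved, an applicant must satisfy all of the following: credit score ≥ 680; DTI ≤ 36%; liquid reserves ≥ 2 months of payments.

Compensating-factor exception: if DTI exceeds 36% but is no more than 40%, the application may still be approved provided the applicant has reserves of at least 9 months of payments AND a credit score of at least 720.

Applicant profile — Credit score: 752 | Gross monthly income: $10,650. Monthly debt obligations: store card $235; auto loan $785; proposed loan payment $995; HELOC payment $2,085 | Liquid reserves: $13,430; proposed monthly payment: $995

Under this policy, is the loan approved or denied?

Credit score 752 ≥ 680 (meets base)
Total debts = (235 + 785 + 995 + 2,085) = 4,100. DTI: 4,100 ÷ 10,650 = 38.5%, over the 36% base limit.
Reserves: 13,430 ÷ 995 = 13.5 months (meets 2-month minimum)
DTI 38.5% is within the 36%–40% exception band; checking compensating factors.
Override check — reserves: 13.5 mo (ok); score: 752 (ok).
Both override conditions satisfied; DTI exception granted.

Approved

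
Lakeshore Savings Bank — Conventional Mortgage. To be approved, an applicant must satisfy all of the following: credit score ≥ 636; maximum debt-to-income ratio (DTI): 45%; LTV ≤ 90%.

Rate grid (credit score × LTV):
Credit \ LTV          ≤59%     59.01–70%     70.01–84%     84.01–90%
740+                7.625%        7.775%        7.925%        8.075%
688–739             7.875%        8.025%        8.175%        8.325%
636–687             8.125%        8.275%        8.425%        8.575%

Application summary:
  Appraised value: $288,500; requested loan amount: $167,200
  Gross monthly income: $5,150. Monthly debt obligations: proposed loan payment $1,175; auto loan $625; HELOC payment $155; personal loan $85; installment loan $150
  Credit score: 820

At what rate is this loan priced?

7.625%

Credit score 820 ≥ 636; Total monthly debts = (1,175 + 625 + 155 + 85 + 150) = 2,190. Debt-to-income = 2,190/5,150 = 42.5% — meets 45% limit
LTV: 167,200 ÷ 288,500 = 58%, within 90% cap
Credit 820 → row 740+; LTV 58% → column ≤59%. Grid cell → 7.625%.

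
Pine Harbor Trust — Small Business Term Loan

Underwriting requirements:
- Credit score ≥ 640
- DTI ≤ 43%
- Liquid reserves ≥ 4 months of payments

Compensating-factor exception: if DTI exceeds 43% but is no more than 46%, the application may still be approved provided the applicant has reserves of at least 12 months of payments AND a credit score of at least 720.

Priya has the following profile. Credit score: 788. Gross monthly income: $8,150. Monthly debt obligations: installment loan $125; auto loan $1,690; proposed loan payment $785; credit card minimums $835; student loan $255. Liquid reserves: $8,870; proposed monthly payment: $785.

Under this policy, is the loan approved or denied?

Credit score 788 ≥ 640 (meets base)
Total debts = (125 + 1,690 + 785 + 835 + 255) = 3,690. DTI = 3,690/8,150 = 45.3% > 43% — standard DTI limit exceeded.
Reserves: 8,870 ÷ 785 = 11.3 months (meets 4-month minimum)
45.3% falls in the override range (43%–46%), so the compensating-factor test applies.
Reserves 11.3 < 12 months; credit score 788 ≥ 720.
Compensating-factor requirement not fully met.

Denied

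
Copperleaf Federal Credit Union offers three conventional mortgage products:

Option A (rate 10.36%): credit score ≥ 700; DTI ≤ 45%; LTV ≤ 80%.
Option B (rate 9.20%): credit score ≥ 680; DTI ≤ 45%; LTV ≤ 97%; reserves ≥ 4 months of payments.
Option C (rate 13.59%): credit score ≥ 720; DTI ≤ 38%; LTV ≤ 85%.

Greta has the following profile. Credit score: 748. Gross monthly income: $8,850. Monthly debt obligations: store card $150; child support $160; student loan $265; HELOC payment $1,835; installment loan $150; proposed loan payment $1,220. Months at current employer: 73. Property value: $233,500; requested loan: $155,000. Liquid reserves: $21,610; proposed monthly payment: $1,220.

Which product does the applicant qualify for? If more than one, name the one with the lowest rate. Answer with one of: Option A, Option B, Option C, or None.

Option B

Total debts = (150 + 160 + 265 + 1,835 + 150 + 1,220) = 3,780; DTI = 3,780/8,850 = 42.7%.
LTV = 155,000/233,500 = 66.4%.
Reserves = 21,610/1,220 = 17.7 months.
Option A: score 748 ≥ 700; DTI 42.7% ≤ 45%; LTV 66.4% ≤ 80% → qualifies.
Option B: score 748 ≥ 680; DTI 42.7% ≤ 45%; LTV 66.4% ≤ 97%; reserves 17.7 ≥ 4 mo → qualifies.
Option C: score 748 ≥ 720; DTI 42.7% > 38%; LTV 66.4% ≤ 85% → does not qualify.
Qualifying: Option A, Option B. Lowest rate is 9.20% → Option B.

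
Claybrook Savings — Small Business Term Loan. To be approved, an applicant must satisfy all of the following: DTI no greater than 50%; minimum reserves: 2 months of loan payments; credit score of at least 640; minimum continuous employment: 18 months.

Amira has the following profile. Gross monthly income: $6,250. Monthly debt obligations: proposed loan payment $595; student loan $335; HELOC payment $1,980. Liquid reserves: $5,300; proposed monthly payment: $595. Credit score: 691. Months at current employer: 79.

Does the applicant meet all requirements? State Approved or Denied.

Approved

Total monthly debts = (595 + 335 + 1,980) = 2,910. Debt-to-income = 2,910/6,250 = 46.6% — meets 50% limit
Reserves: 5,300 ÷ 595 = 8.9 months (meets 2-month minimum)
Credit score 691 ≥ 640 (meets)
Employment 79 ≥ 18 months
All criteria satisfied.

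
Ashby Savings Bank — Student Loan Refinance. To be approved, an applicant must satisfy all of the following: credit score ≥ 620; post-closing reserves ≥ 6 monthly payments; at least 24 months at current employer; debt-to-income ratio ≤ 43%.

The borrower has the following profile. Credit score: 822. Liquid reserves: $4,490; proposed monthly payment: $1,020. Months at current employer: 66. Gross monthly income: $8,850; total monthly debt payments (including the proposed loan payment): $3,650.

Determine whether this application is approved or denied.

Denied

Credit score 822 ≥ 620 (meets)
Reserves: 4,490 ÷ 1,020 = 4.4 months (below 6-month minimum)
Employment 66 ≥ 24 months
DTI = 3,650/8,850 = 41.2% ≤ 43%
Fails on reserves.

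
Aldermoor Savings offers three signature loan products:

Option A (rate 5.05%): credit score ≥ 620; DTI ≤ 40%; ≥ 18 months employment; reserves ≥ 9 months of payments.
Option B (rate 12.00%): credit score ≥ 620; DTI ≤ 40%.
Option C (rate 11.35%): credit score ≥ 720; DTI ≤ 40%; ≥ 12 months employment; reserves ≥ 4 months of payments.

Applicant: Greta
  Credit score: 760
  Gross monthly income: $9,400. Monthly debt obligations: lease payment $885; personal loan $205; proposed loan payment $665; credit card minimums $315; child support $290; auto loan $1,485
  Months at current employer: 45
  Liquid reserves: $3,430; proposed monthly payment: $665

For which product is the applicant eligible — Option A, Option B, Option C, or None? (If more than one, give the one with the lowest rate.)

None

Total debts = (885 + 205 + 665 + 315 + 290 + 1,485) = 3,845; DTI = 3,845/9,400 = 40.9%.
Reserves = 3,430/665 = 5.2 months.
Option A: score 760 ≥ 620; DTI 40.9% > 40%; employment 45 ≥ 18 mo; reserves 5.2 < 9 mo → does not qualify.
Option B: score 760 ≥ 620; DTI 40.9% > 40% → does not qualify.
Option C: score 760 ≥ 720; DTI 40.9% > 40%; employment 45 ≥ 12 mo; reserves 5.2 ≥ 4 mo → does not qualify.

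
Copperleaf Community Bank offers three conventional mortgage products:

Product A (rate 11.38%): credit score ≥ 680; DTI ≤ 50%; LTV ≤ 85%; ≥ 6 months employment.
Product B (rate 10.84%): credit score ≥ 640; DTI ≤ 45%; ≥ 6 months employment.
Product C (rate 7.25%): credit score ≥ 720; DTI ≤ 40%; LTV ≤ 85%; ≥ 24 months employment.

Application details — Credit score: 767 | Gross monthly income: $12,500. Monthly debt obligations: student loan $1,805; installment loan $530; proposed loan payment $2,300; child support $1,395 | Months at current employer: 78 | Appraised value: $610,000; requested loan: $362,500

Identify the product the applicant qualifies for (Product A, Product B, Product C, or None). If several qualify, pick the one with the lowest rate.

Total debts = (1,805 + 530 + 2,300 + 1,395) = 6,030; DTI = 6,030/12,500 = 48.2%.
LTV = 362,500/610,000 = 59.4%.
Product A: score 767 ≥ 680; DTI 48.2% ≤ 50%; LTV 59.4% ≤ 85%; employment 78 ≥ 6 mo → qualifies.
Product B: score 767 ≥ 640; DTI 48.2% > 45%; employment 78 ≥ 6 mo → does not qualify.
Product C: score 767 ≥ 720; DTI 48.2% > 40%; LTV 59.4% ≤ 85%; employment 78 ≥ 24 mo → does not qualify.

Product A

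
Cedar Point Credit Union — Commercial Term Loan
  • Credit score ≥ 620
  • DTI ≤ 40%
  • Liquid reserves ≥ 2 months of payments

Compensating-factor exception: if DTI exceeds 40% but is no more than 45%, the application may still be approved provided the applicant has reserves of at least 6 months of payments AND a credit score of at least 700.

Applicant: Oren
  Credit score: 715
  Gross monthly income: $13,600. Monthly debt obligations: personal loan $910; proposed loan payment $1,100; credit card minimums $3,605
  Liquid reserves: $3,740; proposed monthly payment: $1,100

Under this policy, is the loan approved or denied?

Credit score 715 ≥ 620 (meets base)
Total debts = (910 + 1,100 + 3,605) = 5,615. DTI = 5,615/13,600 = 41.3% > 40% — standard DTI limit exceeded.
Liquid reserves cover 3,740/1,100 = 3.4 months — ≥ 2 required
DTI 41.3% is within the 40%–45% exception band; checking compensating factors.
Reserves 3.4 < 6 months; credit score 715 ≥ 700.
Compensating-factor requirement not fully met.

Denied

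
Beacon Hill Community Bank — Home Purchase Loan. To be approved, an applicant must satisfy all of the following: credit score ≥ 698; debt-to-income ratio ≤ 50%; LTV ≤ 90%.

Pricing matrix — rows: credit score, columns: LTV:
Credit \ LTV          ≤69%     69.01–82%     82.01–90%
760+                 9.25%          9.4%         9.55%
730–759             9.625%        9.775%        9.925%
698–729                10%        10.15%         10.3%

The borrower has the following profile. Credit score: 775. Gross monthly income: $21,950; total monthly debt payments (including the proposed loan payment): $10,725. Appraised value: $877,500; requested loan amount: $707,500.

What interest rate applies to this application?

9.4%

Credit score 775 ≥ 698; Debt-to-income = 10,725/21,950 = 48.9% — meets 50% limit
Loan-to-value = 707,500/877,500 = 80.6% — pass (90% max)
Score 775 is in the 760+ band; LTV 80.6% is in the 69.01–82% band → 9.4%.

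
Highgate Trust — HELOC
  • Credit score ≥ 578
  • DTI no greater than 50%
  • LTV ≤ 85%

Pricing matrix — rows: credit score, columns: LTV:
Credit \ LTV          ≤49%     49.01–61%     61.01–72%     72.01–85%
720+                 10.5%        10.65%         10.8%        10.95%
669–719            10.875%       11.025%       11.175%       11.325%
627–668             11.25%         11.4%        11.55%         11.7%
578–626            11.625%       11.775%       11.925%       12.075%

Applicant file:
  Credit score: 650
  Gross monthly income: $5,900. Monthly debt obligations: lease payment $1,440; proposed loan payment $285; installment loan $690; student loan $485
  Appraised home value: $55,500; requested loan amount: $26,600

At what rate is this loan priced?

11.25%

Credit score 650 ≥ 578; Total monthly debts = (1,440 + 285 + 690 + 485) = 2,900. DTI = 2,900/5,900 = 49.2% ≤ 50%
LTV: 26,600 ÷ 55,500 = 47.9%, within 85% cap
Row: 650 falls in 627–668. Column: 47.9% falls in ≤49%. Rate = 11.25%.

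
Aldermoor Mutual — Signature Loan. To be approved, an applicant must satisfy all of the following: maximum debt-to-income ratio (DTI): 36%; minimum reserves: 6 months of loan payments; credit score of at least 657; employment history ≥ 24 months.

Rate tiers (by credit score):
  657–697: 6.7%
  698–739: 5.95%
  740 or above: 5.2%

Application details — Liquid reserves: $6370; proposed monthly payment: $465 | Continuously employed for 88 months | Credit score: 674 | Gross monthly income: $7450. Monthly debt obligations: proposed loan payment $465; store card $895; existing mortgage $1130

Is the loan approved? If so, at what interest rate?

Credit score 674 ≥ 657 (meets minimum)
Liquid reserves cover 6,370/465 = 13.7 months — ≥ 6 required
Employment 88 ≥ 24 months
Total monthly debts = (465 + 895 + 1,130) = 2,490. DTI: 2,490 ÷ 7,450 = 33.4%, within the 36% cap
All requirements met. Score 674 falls in the 657–697 tier → 6.7%.

Approved at 6.7%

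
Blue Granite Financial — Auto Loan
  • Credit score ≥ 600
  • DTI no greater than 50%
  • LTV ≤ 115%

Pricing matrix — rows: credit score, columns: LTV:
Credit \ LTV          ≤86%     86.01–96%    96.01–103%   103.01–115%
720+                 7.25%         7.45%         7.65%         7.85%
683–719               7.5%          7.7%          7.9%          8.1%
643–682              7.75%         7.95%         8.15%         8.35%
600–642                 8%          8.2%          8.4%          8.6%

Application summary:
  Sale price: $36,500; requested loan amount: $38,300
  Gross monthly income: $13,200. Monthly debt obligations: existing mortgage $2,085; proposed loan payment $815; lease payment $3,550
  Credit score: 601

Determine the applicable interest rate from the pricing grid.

8.6%

Credit score 601 ≥ 600; Total monthly debts = (2,085 + 815 + 3,550) = 6,450. DTI = 6,450/13,200 = 48.9% ≤ 50%
LTV: 38,300 ÷ 36,500 = 104.9%, within 115% cap
Row: 601 falls in 600–642. Column: 104.9% falls in 103.01–115%. Rate = 8.6%.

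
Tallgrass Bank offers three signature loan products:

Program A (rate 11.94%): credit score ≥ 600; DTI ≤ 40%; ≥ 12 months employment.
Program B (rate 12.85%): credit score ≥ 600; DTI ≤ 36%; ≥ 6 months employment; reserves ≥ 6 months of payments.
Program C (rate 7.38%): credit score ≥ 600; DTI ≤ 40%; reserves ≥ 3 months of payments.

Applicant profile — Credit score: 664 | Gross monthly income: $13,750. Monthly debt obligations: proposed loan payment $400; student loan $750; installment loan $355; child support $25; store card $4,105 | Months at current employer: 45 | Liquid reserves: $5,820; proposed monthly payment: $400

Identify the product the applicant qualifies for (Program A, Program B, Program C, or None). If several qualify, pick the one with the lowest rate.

Total debts = (400 + 750 + 355 + 25 + 4,105) = 5,635; DTI = 5,635/13,750 = 41%.
Reserves = 5,820/400 = 14.6 months.
Program A: score 664 ≥ 600; DTI 41% > 40%; employment 45 ≥ 12 mo → does not qualify.
Program B: score 664 ≥ 600; DTI 41% > 36%; employment 45 ≥ 6 mo; reserves 14.6 ≥ 6 mo → does not qualify.
Program C: score 664 ≥ 600; DTI 41% > 40%; reserves 14.6 ≥ 3 mo → does not qualify.

None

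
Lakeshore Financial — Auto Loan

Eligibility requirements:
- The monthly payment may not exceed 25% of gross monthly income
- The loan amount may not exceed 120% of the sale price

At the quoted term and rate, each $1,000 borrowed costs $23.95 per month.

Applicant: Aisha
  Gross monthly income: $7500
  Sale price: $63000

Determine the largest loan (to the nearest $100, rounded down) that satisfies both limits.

$75,600

Payment cap: 25% × $7,500 = $1,875/month.
At $23.95 per $1,000, that supports 1,875/23.95 × 1,000 ≈ $78,288 → $78,200.
LTV cap: 120% × $63,000 = $75,600 → $75,600.
Binding constraint: loan-to-value.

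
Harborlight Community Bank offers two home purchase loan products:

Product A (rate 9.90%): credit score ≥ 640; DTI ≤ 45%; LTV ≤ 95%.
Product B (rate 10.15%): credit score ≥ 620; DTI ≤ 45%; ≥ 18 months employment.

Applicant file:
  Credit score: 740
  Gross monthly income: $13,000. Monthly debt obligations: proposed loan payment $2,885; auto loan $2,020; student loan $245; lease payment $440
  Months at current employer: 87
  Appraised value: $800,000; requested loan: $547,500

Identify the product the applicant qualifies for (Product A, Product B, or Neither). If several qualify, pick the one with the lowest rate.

Total debts = (2,885 + 2,020 + 245 + 440) = 5,590; DTI = 5,590/13,000 = 43%.
LTV = 547,500/800,000 = 68.4%.
Product A: score 740 ≥ 640; DTI 43% ≤ 45%; LTV 68.4% ≤ 95% → qualifies.
Product B: score 740 ≥ 620; DTI 43% ≤ 45%; employment 87 ≥ 18 mo → qualifies.
Qualifying: Product A, Product B. Lowest rate is 9.90% → Product A.

Product A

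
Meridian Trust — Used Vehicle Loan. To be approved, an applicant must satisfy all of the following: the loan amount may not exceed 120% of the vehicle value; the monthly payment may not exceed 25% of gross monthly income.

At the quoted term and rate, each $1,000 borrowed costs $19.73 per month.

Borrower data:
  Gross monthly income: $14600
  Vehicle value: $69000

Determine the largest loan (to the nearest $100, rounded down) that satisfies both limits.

$82,800

Payment cap: 25% × $14,600 = $3,650/month.
At $19.73 per $1,000, that supports 3,650/19.73 × 1,000 ≈ $184,997 → $184,900.
LTV cap: 120% × $69,000 = $82,800 → $82,800.
Binding constraint: loan-to-value.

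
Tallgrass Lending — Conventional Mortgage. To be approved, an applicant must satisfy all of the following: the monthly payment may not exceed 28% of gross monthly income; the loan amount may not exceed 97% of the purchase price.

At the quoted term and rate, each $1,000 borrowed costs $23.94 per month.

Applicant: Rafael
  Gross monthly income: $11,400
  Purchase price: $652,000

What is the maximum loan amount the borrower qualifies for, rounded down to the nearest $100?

$133,300

Payment cap: 28% × $11,400 = $3,192/month.
At $23.94 per $1,000, that supports 3,192/23.94 × 1,000 ≈ $133,333 → $133,300.
LTV cap: 97% × $652,000 = $632,440 → $632,400.
Binding constraint: payment-to-income.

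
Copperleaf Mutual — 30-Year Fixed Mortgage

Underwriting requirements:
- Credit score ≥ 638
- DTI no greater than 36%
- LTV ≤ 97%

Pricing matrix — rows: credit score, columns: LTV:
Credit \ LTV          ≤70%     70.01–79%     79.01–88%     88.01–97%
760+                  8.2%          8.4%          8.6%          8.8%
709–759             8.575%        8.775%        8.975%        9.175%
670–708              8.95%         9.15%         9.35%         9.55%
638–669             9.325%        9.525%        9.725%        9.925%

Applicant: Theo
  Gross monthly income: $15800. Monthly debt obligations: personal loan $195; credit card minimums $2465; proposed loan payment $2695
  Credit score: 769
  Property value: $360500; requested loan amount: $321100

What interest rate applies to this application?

8.8%

Credit score 769 ≥ 638; Total monthly debts = (195 + 2,465 + 2,695) = 5,355. DTI = 5,355/15,800 = 33.9% ≤ 36%
Loan-to-value = 321,100/360,500 = 89.1% — pass (97% max)
Row: 769 falls in 760+. Column: 89.1% falls in 88.01–97%. Rate = 8.8%.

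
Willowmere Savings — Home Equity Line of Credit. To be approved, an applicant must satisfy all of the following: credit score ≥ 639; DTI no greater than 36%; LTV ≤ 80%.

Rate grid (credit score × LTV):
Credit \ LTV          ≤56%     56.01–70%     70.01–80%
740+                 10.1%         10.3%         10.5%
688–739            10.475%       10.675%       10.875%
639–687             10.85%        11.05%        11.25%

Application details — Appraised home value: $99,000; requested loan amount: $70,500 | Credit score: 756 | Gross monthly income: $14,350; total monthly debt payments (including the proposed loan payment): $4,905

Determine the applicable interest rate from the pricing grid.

Credit score 756 ≥ 639; DTI: 4,905 ÷ 14,350 = 34.2%, within the 36% cap
LTV = 70,500/99,000 = 71.2% ≤ 80%
Credit 756 → row 740+; LTV 71.2% → column 70.01–80%. Grid cell → 10.5%.

10.5%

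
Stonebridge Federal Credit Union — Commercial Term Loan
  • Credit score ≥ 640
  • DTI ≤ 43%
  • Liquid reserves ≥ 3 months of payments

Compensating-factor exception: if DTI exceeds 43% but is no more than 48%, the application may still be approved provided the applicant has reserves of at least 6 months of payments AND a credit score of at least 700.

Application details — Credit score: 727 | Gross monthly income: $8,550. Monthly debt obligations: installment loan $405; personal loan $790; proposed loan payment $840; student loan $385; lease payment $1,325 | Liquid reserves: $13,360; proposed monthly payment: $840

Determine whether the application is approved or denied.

Credit score 727 ≥ 640 (meets base)
Total debts = (405 + 790 + 840 + 385 + 1,325) = 3,745. DTI = 3,745/8,550 = 43.8% > 43% — standard DTI limit exceeded.
Reserves = 13,360/840 = 15.9 months ≥ 3
DTI 43.8% is within the 43%–48% exception band; checking compensating factors.
Override check — reserves: 15.9 mo (ok); score: 727 (ok).
Both override conditions satisfied; DTI exception granted.

Approved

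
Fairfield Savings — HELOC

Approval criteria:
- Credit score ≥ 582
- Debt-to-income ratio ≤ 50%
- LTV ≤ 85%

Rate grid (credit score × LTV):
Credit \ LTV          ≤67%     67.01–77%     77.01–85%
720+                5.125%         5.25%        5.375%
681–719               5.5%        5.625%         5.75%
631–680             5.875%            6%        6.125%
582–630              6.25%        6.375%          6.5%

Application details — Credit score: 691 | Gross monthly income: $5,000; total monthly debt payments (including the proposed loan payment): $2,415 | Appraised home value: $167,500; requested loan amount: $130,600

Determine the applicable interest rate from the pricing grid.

Credit score 691 ≥ 582; DTI = 2,415/5,000 = 48.3% ≤ 50%
LTV: 130,600 ÷ 167,500 = 78%, within 85% cap
Row: 691 falls in 681–719. Column: 78% falls in 77.01–85%. Rate = 5.75%.

5.75%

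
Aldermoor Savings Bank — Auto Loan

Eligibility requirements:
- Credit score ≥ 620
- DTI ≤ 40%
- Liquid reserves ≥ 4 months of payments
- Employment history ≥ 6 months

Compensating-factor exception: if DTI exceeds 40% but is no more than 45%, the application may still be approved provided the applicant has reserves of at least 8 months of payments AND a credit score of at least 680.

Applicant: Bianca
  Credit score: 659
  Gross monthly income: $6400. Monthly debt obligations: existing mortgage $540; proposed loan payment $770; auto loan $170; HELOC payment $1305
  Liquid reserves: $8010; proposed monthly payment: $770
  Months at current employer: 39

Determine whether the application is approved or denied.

Credit score 659 ≥ 620 (meets base)
Total debts = (540 + 770 + 170 + 1,305) = 2,785. DTI: 2,785 ÷ 6,400 = 43.5%, over the 40% base limit.
Reserves = 8,010/770 = 10.4 months ≥ 4
Employment 39 ≥ 6 months
43.5% falls in the override range (40%–45%), so the compensating-factor test applies.
Reserves 10.4 ≥ 8 months; credit score 659 < 680.
Compensating-factor requirement not fully met.

Denied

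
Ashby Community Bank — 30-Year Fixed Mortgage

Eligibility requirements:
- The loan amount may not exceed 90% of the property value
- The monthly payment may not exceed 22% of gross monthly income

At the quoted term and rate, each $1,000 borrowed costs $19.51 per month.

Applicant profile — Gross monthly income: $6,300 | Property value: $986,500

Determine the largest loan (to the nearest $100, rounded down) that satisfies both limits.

$71,000

Payment cap: 22% × $6,300 = $1,386/month.
At $19.51 per $1,000, that supports 1,386/19.51 × 1,000 ≈ $71,040 → $71,000.
LTV cap: 90% × $986,500 = $887,850 → $887,800.
Binding constraint: payment-to-income.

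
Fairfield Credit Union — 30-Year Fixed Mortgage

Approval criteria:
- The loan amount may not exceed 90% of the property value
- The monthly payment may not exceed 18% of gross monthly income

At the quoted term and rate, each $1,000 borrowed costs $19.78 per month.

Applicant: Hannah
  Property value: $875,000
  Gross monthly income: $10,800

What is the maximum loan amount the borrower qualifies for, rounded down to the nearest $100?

Payment cap: 18% × $10,800 = $1,944/month.
At $19.78 per $1,000, that supports 1,944/19.78 × 1,000 ≈ $98,281 → $98,200.
LTV cap: 90% × $875,000 = $787,500 → $787,500.
Binding constraint: payment-to-income.

$98,200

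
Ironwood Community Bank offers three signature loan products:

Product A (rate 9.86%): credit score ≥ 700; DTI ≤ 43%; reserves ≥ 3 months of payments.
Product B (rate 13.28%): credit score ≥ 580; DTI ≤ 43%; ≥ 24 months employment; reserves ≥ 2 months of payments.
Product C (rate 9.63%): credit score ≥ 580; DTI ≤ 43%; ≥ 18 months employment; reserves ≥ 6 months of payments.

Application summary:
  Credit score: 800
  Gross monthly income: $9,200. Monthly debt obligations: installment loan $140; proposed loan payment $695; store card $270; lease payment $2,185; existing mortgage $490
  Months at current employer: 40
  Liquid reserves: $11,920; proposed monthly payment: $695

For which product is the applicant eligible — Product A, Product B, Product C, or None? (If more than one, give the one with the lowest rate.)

Total debts = (140 + 695 + 270 + 2,185 + 490) = 3,780; DTI = 3,780/9,200 = 41.1%.
Reserves = 11,920/695 = 17.2 months.
Product A: score 800 ≥ 700; DTI 41.1% ≤ 43%; reserves 17.2 ≥ 3 mo → qualifies.
Product B: score 800 ≥ 580; DTI 41.1% ≤ 43%; employment 40 ≥ 24 mo; reserves 17.2 ≥ 2 mo → qualifies.
Product C: score 800 ≥ 580; DTI 41.1% ≤ 43%; employment 40 ≥ 18 mo; reserves 17.2 ≥ 6 mo → qualifies.
Qualifying: Product A, Product B, Product C. Lowest rate is 9.63% → Product C.

Product C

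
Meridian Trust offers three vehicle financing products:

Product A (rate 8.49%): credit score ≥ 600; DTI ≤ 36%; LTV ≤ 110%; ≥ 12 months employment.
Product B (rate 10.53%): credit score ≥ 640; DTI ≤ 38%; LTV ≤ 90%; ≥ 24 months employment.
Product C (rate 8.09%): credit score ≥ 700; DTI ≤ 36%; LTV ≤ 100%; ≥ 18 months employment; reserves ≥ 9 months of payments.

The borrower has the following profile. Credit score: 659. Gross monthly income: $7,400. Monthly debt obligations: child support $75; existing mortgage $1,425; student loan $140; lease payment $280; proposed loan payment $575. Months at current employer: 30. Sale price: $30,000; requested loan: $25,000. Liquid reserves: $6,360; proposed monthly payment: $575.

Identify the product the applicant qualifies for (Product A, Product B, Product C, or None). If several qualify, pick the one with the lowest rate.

Product A

Total debts = (75 + 1,425 + 140 + 280 + 575) = 2,495; DTI = 2,495/7,400 = 33.7%.
LTV = 25,000/30,000 = 83.3%.
Reserves = 6,360/575 = 11.1 months.
Product A: score 659 ≥ 600; DTI 33.7% ≤ 36%; LTV 83.3% ≤ 110%; employment 30 ≥ 12 mo → qualifies.
Product B: score 659 ≥ 640; DTI 33.7% ≤ 38%; LTV 83.3% ≤ 90%; employment 30 ≥ 24 mo → qualifies.
Product C: score 659 < 700; DTI 33.7% ≤ 36%; LTV 83.3% ≤ 100%; employment 30 ≥ 18 mo; reserves 11.1 ≥ 9 mo → does not qualify.
Qualifying: Product A, Product B. Lowest rate is 8.49% → Product A.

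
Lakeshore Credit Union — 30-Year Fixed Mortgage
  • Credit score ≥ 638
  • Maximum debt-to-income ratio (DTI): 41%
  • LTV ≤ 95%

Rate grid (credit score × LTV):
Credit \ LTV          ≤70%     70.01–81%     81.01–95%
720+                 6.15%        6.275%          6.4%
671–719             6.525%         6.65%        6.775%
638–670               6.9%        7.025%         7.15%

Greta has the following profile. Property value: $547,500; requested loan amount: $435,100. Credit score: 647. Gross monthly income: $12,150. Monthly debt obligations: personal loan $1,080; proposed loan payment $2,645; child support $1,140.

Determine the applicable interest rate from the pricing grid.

Credit score 647 ≥ 638; Total monthly debts = (1,080 + 2,645 + 1,140) = 4,865. DTI = 4,865/12,150 = 40% ≤ 41%
LTV: 435,100 ÷ 547,500 = 79.5%, within 95% cap
Score 647 is in the 638–670 band; LTV 79.5% is in the 70.01–81% band → 7.025%.

7.025%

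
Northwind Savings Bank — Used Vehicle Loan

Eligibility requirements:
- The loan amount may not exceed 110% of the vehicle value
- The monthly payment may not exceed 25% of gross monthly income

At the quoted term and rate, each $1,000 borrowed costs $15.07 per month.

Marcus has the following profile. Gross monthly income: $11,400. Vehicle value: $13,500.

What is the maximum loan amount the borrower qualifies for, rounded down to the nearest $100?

Payment cap: 25% × $11,400 = $2,850/month.
At $15.07 per $1,000, that supports 2,850/15.07 × 1,000 ≈ $189,117 → $189,100.
LTV cap: 110% × $13,500 = $14,850 → $14,800.
Binding constraint: loan-to-value.

$14,800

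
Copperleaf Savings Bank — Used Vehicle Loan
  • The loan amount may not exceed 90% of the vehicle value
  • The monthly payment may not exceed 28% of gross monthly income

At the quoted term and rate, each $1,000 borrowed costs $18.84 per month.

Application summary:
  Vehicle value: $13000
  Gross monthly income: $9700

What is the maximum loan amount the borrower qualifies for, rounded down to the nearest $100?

$11,700

Payment cap: 28% × $9,700 = $2,716/month.
At $18.84 per $1,000, that supports 2,716/18.84 × 1,000 ≈ $144,161 → $144,100.
LTV cap: 90% × $13,000 = $11,700 → $11,700.
Binding constraint: loan-to-value.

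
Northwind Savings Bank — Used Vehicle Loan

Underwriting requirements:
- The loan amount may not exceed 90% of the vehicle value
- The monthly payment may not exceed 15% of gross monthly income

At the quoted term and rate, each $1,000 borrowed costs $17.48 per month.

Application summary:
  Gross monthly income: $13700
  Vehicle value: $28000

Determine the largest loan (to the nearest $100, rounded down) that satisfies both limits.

$25,200

Payment cap: 15% × $13,700 = $2,055/month.
At $17.48 per $1,000, that supports 2,055/17.48 × 1,000 ≈ $117,562 → $117,500.
LTV cap: 90% × $28,000 = $25,200 → $25,200.
Binding constraint: loan-to-value.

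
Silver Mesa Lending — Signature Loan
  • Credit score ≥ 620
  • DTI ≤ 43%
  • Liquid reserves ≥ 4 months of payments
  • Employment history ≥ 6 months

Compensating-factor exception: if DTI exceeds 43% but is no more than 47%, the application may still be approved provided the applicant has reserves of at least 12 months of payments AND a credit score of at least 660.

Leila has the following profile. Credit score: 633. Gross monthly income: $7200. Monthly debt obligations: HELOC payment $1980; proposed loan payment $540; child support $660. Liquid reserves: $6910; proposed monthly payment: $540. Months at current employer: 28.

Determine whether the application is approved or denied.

Denied

Credit score 633 ≥ 620 (meets base)
Total debts = (1,980 + 540 + 660) = 3,180. DTI: 3,180 ÷ 7,200 = 44.2%, over the 43% base limit.
Reserves: 6,910 ÷ 540 = 12.8 months (meets 4-month minimum)
Employment 28 ≥ 6 months
DTI 44.2% is within the 43%–47% exception band; checking compensating factors.
Reserves 12.8 ≥ 12 months; credit score 633 < 660.
Override conditions not both satisfied; exception does not apply.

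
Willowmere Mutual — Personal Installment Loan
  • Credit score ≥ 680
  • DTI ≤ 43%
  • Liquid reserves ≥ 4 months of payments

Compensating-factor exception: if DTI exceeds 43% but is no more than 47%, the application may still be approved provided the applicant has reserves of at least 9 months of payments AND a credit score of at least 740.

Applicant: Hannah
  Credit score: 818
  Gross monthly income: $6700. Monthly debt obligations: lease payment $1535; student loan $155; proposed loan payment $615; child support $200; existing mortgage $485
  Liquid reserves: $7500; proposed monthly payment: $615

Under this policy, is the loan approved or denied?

Approved

Credit score 818 ≥ 680 (meets base)
Total debts = (1,535 + 155 + 615 + 200 + 485) = 2,990. DTI: 2,990 ÷ 6,700 = 44.6%, over the 43% base limit.
Reserves: 7,500 ÷ 615 = 12.2 months (meets 4-month minimum)
44.6% falls in the override range (43%–47%), so the compensating-factor test applies.
Override check — reserves: 12.2 mo (ok); score: 818 (ok).
Both override conditions satisfied; DTI exception granted.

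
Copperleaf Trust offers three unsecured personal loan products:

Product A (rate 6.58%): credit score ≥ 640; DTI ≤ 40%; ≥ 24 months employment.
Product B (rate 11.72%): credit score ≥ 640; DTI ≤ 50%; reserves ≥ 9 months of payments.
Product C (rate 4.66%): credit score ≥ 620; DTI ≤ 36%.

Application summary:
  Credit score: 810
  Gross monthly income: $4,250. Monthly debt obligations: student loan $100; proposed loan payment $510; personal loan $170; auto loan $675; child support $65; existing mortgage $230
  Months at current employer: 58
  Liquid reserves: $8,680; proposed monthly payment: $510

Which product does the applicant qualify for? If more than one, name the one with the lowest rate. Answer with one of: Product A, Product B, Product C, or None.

Product B

Total debts = (100 + 510 + 170 + 675 + 65 + 230) = 1,750; DTI = 1,750/4,250 = 41.2%.
Reserves = 8,680/510 = 17.0 months.
Product A: score 810 ≥ 640; DTI 41.2% > 40%; employment 58 ≥ 24 mo → does not qualify.
Product B: score 810 ≥ 640; DTI 41.2% ≤ 50%; reserves 17.0 ≥ 9 mo → qualifies.
Product C: score 810 ≥ 620; DTI 41.2% > 36% → does not qualify.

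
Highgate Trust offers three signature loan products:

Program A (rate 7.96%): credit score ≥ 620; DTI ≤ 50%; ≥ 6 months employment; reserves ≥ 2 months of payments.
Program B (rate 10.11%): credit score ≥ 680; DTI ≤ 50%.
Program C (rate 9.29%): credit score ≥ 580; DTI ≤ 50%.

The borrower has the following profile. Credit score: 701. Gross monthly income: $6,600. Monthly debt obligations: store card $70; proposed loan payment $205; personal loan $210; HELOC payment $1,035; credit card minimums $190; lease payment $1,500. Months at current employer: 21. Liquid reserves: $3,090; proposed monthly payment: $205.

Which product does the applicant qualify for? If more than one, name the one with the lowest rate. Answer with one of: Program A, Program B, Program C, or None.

Total debts = (70 + 205 + 210 + 1,035 + 190 + 1,500) = 3,210; DTI = 3,210/6,600 = 48.6%.
Reserves = 3,090/205 = 15.1 months.
Program A: score 701 ≥ 620; DTI 48.6% ≤ 50%; employment 21 ≥ 6 mo; reserves 15.1 ≥ 2 mo → qualifies.
Program B: score 701 ≥ 680; DTI 48.6% ≤ 50% → qualifies.
Program C: score 701 ≥ 580; DTI 48.6% ≤ 50% → qualifies.
Qualifying: Program A, Program B, Program C. Lowest rate is 7.96% → Program A.

Program A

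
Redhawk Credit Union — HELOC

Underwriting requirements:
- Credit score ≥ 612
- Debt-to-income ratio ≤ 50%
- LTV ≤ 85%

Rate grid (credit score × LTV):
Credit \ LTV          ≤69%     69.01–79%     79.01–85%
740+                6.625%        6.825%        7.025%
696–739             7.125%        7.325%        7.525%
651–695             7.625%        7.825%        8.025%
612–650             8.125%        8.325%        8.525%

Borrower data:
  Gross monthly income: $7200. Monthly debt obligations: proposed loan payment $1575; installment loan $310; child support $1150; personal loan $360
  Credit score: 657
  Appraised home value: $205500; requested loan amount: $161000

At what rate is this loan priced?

7.825%

Credit score 657 ≥ 612; Total monthly debts = (1,575 + 310 + 1,150 + 360) = 3,395. Debt-to-income = 3,395/7,200 = 47.2% — meets 50% limit
Loan-to-value = 161,000/205,500 = 78.3% — pass (85% max)
Credit 657 → row 651–695; LTV 78.3% → column 69.01–79%. Grid cell → 7.825%.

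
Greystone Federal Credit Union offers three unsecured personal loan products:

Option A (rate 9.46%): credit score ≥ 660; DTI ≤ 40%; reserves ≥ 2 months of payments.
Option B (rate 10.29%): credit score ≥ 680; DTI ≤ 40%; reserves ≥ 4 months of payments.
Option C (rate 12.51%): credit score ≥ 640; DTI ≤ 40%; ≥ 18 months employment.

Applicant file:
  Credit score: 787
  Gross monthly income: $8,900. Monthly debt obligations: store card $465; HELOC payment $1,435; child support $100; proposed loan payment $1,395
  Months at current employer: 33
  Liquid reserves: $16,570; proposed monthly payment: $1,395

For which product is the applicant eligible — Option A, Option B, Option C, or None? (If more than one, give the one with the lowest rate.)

Total debts = (465 + 1,435 + 100 + 1,395) = 3,395; DTI = 3,395/8,900 = 38.1%.
Reserves = 16,570/1,395 = 11.9 months.
Option A: score 787 ≥ 660; DTI 38.1% ≤ 40%; reserves 11.9 ≥ 2 mo → qualifies.
Option B: score 787 ≥ 680; DTI 38.1% ≤ 40%; reserves 11.9 ≥ 4 mo → qualifies.
Option C: score 787 ≥ 640; DTI 38.1% ≤ 40%; employment 33 ≥ 18 mo → qualifies.
Qualifying: Option A, Option B, Option C. Lowest rate is 9.46% → Option A.

Option A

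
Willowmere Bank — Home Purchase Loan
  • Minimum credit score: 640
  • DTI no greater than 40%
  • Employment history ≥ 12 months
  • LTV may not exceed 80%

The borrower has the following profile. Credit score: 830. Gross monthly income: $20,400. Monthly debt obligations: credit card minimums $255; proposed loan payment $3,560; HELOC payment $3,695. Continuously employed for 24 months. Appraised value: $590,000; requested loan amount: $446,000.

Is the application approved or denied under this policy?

Credit score 830 ≥ 640 (meets)
Total monthly debts = (255 + 3,560 + 3,695) = 7,510. DTI: 7,510 ÷ 20,400 = 36.8%, within the 40% cap
Employment 24 ≥ 12 months
LTV: 446,000 ÷ 590,000 = 75.6%, within 80% cap
All criteria satisfied.

Approved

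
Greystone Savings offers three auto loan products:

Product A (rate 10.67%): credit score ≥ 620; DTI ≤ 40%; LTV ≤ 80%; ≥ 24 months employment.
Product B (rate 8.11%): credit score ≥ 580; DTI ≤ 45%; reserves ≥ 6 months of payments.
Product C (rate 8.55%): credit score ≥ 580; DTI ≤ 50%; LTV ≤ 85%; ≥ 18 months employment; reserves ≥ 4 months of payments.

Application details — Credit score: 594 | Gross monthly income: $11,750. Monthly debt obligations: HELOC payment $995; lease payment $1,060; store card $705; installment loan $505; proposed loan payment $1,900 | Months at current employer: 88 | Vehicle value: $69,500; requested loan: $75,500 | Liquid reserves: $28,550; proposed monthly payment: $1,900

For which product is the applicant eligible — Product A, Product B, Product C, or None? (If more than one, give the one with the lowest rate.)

Total debts = (995 + 1,060 + 705 + 505 + 1,900) = 5,165; DTI = 5,165/11,750 = 44%.
LTV = 75,500/69,500 = 108.6%.
Reserves = 28,550/1,900 = 15.0 months.
Product A: score 594 < 620; DTI 44% > 40%; LTV 108.6% > 80%; employment 88 ≥ 24 mo → does not qualify.
Product B: score 594 ≥ 580; DTI 44% ≤ 45%; reserves 15.0 ≥ 6 mo → qualifies.
Product C: score 594 ≥ 580; DTI 44% ≤ 50%; LTV 108.6% > 85%; employment 88 ≥ 18 mo; reserves 15.0 ≥ 4 mo → does not qualify.

Product B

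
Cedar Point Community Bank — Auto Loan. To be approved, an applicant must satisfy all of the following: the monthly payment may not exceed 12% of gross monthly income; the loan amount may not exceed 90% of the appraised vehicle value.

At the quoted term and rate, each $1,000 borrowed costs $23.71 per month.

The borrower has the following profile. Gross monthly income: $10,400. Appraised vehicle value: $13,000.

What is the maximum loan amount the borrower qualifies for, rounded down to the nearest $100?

Payment cap: 12% × $10,400 = $1,248/month.
At $23.71 per $1,000, that supports 1,248/23.71 × 1,000 ≈ $52,636 → $52,600.
LTV cap: 90% × $13,000 = $11,700 → $11,700.
Binding constraint: loan-to-value.

$11,700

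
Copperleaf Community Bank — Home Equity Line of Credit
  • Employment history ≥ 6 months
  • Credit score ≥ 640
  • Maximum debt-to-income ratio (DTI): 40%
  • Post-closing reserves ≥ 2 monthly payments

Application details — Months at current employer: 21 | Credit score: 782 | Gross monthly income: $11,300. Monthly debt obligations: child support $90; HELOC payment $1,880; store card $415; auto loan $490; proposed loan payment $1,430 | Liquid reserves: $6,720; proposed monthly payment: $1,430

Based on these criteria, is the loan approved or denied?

Approved

Employment 21 ≥ 6 months
Credit score 782 ≥ 640 (meets)
Total monthly debts = (90 + 1,880 + 415 + 490 + 1,430) = 4,305. Debt-to-income = 4,305/11,300 = 38.1% — meets 40% limit
Liquid reserves cover 6,720/1,430 = 4.7 months — ≥ 2 required
All criteria satisfied.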